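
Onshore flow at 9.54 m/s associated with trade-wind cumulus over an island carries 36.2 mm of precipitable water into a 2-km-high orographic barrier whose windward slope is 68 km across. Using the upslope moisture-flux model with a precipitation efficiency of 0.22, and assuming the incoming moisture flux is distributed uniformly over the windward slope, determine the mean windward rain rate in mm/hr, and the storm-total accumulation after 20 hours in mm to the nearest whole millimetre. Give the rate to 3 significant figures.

Incoming column moisture flux per unit ridge length: F = V × PW = 9.54 × 36.2 = 345.348 mm·m/s.
Spread over the 68 km slope with efficiency ε = 0.22: R = ε·F/W = 0.22 × 345.348 / 68000 m = 1.117e-03 mm/s.
R = 1.117e-03 × 3600 = 4.02 mm/hr.
Over 20 h: total = 4.02 × 20 = 80.4 ≈ 80 mm.

R ≈ 4.02 mm/hr; total ≈ 80 mm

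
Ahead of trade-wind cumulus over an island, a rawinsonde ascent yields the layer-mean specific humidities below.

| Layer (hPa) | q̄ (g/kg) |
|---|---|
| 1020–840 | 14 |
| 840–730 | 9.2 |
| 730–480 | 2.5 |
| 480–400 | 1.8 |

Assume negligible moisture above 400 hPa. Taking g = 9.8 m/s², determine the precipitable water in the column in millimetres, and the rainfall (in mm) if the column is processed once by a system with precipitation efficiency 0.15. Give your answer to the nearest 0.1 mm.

Precipitable water is the column-integrated vapour mass per unit area: PW = (1/g) Σ q̄ Δp, with q in kg/kg and Δp in Pa (1 kg/m² of water = 1 mm).
Layer 1020–840 hPa: Δp = 180 hPa = 18000 Pa, q̄ = 0.014 kg/kg → 0.014 × 18000 / 9.8 = 25.71 mm
Layer 840–730 hPa: Δp = 110 hPa = 11000 Pa, q̄ = 0.0092 kg/kg → 0.0092 × 11000 / 9.8 = 10.33 mm
Layer 730–480 hPa: Δp = 250 hPa = 25000 Pa, q̄ = 0.0025 kg/kg → 0.0025 × 25000 / 9.8 = 6.38 mm
Layer 480–400 hPa: Δp = 80 hPa = 8000 Pa, q̄ = 0.0018 kg/kg → 0.0018 × 8000 / 9.8 = 1.47 mm
PW = 25.71 + 10.33 + 6.38 + 1.47 = 43.89 ≈ 43.9 mm.
Rainfall = ε × PW = 0.15 × 43.9 = 6.6 mm.

PW ≈ 43.9 mm; rainfall ≈ 6.6 mm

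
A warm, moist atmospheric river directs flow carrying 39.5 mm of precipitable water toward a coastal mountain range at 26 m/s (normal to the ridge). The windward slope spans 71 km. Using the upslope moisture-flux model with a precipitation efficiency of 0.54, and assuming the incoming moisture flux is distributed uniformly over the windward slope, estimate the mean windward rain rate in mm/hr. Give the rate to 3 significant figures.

R ≈ 28.1 mm/hr

Incoming column moisture flux per unit ridge length: F = V × PW = 26 × 39.5 = 1027 mm·m/s.
Spread over the 71 km slope with efficiency ε = 0.54: R = ε·F/W = 0.54 × 1027 / 71000 m = 7.811e-03 mm/s.
R = 7.811e-03 × 3600 = 28.1 mm/hr.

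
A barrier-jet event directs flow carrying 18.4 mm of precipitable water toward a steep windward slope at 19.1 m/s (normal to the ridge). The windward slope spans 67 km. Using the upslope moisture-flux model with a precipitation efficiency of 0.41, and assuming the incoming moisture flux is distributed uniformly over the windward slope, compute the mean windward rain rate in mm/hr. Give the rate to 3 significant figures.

Incoming column moisture flux per unit ridge length: F = V × PW = 19.1 × 18.4 = 351.44 mm·m/s.
Spread over the 67 km slope with efficiency ε = 0.41: R = ε·F/W = 0.41 × 351.44 / 67000 m = 2.151e-03 mm/s.
R = 2.151e-03 × 3600 = 7.74 mm/hr.

R ≈ 7.74 mm/hr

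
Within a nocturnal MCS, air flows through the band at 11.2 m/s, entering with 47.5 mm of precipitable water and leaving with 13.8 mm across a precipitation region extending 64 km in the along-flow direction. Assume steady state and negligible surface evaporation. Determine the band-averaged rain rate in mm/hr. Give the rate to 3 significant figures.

R ≈ 21.2 mm/hr

Column moisture flux per unit crosswind length is F = V × PW.
Inflow: F_in = 11.2 × 47.5 = 532 mm·m/s
Outflow: F_out = 11.2 × 13.8 = 154.56 mm·m/s
Steady-state rate R = (F_in − F_out)/L = (532 − 154.56) / 64000 m = 5.897e-03 mm/s.
R = 5.897e-03 × 3600 = 21.2 mm/hr.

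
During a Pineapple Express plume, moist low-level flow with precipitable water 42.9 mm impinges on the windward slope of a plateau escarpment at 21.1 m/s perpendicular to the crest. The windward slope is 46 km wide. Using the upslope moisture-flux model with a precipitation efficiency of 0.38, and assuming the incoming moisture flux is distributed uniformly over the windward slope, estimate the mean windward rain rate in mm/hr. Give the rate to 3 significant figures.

R ≈ 26.9 mm/hr

Incoming column moisture flux per unit ridge length: F = V × PW = 21.1 × 42.9 = 905.19 mm·m/s.
Spread over the 46 km slope with efficiency ε = 0.38: R = ε·F/W = 0.38 × 905.19 / 46000 m = 7.478e-03 mm/s.
R = 7.478e-03 × 3600 = 26.9 mm/hr.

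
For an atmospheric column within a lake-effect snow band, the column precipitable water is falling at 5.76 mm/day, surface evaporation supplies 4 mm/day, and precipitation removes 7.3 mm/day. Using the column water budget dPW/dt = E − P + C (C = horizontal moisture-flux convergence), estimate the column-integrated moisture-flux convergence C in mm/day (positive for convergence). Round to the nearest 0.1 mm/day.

C ≈ -2.5 mm/day

dPW/dt = -5.76 mm/day.
C = dPW/dt − E + P = (-5.76) − 4 + 7.3 = -2.5 mm/day.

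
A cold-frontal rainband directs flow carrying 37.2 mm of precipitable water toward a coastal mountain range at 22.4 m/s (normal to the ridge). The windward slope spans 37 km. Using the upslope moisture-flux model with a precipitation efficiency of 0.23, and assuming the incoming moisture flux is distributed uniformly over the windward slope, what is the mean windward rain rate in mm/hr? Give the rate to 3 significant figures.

Incoming column moisture flux per unit ridge length: F = V × PW = 22.4 × 37.2 = 833.28 mm·m/s.
Spread over the 37 km slope with efficiency ε = 0.23: R = ε·F/W = 0.23 × 833.28 / 37000 m = 5.180e-03 mm/s.
R = 5.180e-03 × 3600 = 18.6 mm/hr.

R ≈ 18.6 mm/hr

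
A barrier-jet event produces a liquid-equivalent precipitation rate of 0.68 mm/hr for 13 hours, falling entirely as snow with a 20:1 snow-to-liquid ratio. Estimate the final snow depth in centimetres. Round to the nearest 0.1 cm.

snow depth ≈ 17.7 cm

Liquid-equivalent depth = 0.68 × 13 = 8.84 mm.
Snow depth = 8.84 mm × 20 = 176.8 mm = 17.7 cm.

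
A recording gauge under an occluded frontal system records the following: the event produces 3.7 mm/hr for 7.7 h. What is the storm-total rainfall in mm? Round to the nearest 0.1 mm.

Total = Σ Rᵢ Δtᵢ = 3.7 × 7.7
      = 28.49 = 28.5 mm.

total ≈ 28.5 mm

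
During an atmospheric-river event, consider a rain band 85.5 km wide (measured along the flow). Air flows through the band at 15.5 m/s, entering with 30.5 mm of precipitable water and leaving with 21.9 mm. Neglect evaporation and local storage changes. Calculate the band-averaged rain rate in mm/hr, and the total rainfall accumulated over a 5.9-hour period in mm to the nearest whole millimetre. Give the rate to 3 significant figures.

R ≈ 5.61 mm/hr; total ≈ 33 mm

Column moisture flux per unit crosswind length is F = V × PW.
Inflow: F_in = 15.5 × 30.5 = 472.75 mm·m/s
Outflow: F_out = 15.5 × 21.9 = 339.45 mm·m/s
Steady-state rate R = (F_in − F_out)/L = (472.75 − 339.45) / 85500 m = 1.559e-03 mm/s.
R = 1.559e-03 × 3600 = 5.61 mm/hr.
Over 5.9 h: total = 5.61 × 5.9 = 33.099 ≈ 33 mm.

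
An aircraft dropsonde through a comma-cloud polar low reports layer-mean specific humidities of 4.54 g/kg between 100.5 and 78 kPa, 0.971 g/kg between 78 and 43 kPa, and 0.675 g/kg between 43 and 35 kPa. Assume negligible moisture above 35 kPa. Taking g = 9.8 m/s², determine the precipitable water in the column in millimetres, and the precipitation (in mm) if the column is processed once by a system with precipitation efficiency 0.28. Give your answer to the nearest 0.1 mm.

Precipitable water is the column-integrated vapour mass per unit area: PW = (1/g) Σ q̄ Δp, with q in kg/kg and Δp in Pa (1 kg/m² of water = 1 mm).
Layer 100.5–78 kPa: Δp = 225 hPa = 22500 Pa, q̄ = 0.00454 kg/kg → 0.00454 × 22500 / 9.8 = 10.42 mm
Layer 78–43 kPa: Δp = 350 hPa = 35000 Pa, q̄ = 0.000971 kg/kg → 0.000971 × 35000 / 9.8 = 3.47 mm
Layer 43–35 kPa: Δp = 80 hPa = 8000 Pa, q̄ = 0.000675 kg/kg → 0.000675 × 8000 / 9.8 = 0.55 mm
PW = 10.42 + 3.47 + 0.55 = 14.44 ≈ 14.4 mm.
Precipitation = ε × PW = 0.28 × 14.4 = 4.0 mm.

PW ≈ 14.4 mm; precipitation ≈ 4.0 mm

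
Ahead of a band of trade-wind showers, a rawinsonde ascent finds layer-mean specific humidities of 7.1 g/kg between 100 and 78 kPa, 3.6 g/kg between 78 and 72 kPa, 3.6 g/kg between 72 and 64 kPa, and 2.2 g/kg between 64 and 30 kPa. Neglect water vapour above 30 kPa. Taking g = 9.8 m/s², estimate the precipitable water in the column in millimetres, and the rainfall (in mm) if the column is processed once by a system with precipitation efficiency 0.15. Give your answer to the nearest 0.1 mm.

Precipitable water is the column-integrated vapour mass per unit area: PW = (1/g) Σ q̄ Δp, with q in kg/kg and Δp in Pa (1 kg/m² of water = 1 mm).
Layer 100–78 kPa: Δp = 220 hPa = 22000 Pa, q̄ = 0.0071 kg/kg → 0.0071 × 22000 / 9.8 = 15.94 mm
Layer 78–72 kPa: Δp = 60 hPa = 6000 Pa, q̄ = 0.0036 kg/kg → 0.0036 × 6000 / 9.8 = 2.20 mm
Layer 72–64 kPa: Δp = 80 hPa = 8000 Pa, q̄ = 0.0036 kg/kg → 0.0036 × 8000 / 9.8 = 2.94 mm
Layer 64–30 kPa: Δp = 340 hPa = 34000 Pa, q̄ = 0.0022 kg/kg → 0.0022 × 34000 / 9.8 = 7.63 mm
PW = 15.94 + 2.20 + 2.94 + 7.63 = 28.71 ≈ 28.7 mm.
Rainfall = ε × PW = 0.15 × 28.7 = 4.3 mm.

PW ≈ 28.7 mm; rainfall ≈ 4.3 mm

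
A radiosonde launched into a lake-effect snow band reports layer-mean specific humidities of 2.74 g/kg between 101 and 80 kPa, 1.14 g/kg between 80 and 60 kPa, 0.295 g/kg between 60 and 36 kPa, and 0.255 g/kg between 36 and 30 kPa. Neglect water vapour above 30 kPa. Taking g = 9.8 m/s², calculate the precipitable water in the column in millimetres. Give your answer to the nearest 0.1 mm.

Precipitable water is the column-integrated vapour mass per unit area: PW = (1/g) Σ q̄ Δp, with q in kg/kg and Δp in Pa (1 kg/m² of water = 1 mm).
Layer 101–80 kPa: Δp = 210 hPa = 21000 Pa, q̄ = 0.00274 kg/kg → 0.00274 × 21000 / 9.8 = 5.87 mm
Layer 80–60 kPa: Δp = 200 hPa = 20000 Pa, q̄ = 0.00114 kg/kg → 0.00114 × 20000 / 9.8 = 2.33 mm
Layer 60–36 kPa: Δp = 240 hPa = 24000 Pa, q̄ = 0.000295 kg/kg → 0.000295 × 24000 / 9.8 = 0.72 mm
Layer 36–30 kPa: Δp = 60 hPa = 6000 Pa, q̄ = 0.000255 kg/kg → 0.000255 × 6000 / 9.8 = 0.16 mm
PW = 5.87 + 2.33 + 0.72 + 0.16 = 9.08 ≈ 9.1 mm.

PW ≈ 9.1 mm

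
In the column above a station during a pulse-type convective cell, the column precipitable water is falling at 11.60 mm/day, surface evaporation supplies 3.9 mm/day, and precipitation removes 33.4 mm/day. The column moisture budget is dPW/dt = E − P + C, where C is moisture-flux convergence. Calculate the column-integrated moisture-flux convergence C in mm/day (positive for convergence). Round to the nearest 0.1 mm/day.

C ≈ 17.9 mm/day

dPW/dt = -11.60 mm/day.
C = dPW/dt − E + P = (-11.60) − 3.9 + 33.4 = 17.9 mm/day.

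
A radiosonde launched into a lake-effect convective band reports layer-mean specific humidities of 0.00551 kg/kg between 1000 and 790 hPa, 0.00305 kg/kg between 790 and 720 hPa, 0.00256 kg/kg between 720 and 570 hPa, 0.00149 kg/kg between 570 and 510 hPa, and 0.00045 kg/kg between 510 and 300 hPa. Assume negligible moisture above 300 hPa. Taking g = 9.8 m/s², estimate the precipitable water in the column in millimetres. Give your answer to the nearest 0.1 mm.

Precipitable water is the column-integrated vapour mass per unit area: PW = (1/g) Σ q̄ Δp, with q in kg/kg and Δp in Pa (1 kg/m² of water = 1 mm).
Layer 1000–790 hPa: Δp = 210 hPa = 21000 Pa, q̄ = 0.00551 kg/kg → 0.00551 × 21000 / 9.8 = 11.81 mm
Layer 790–720 hPa: Δp = 70 hPa = 7000 Pa, q̄ = 0.00305 kg/kg → 0.00305 × 7000 / 9.8 = 2.18 mm
Layer 720–570 hPa: Δp = 150 hPa = 15000 Pa, q̄ = 0.00256 kg/kg → 0.00256 × 15000 / 9.8 = 3.92 mm
Layer 570–510 hPa: Δp = 60 hPa = 6000 Pa, q̄ = 0.00149 kg/kg → 0.00149 × 6000 / 9.8 = 0.91 mm
Layer 510–300 hPa: Δp = 210 hPa = 21000 Pa, q̄ = 0.00045 kg/kg → 0.00045 × 21000 / 9.8 = 0.96 mm
PW = 11.81 + 2.18 + 3.92 + 0.91 + 0.96 = 19.78 ≈ 19.8 mm.

PW ≈ 19.8 mm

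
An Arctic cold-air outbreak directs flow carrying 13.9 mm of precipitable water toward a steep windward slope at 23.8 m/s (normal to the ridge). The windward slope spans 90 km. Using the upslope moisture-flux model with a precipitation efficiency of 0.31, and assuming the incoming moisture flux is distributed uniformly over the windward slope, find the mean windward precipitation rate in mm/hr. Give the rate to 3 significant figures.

Incoming column moisture flux per unit ridge length: F = V × PW = 23.8 × 13.9 = 330.82 mm·m/s.
Spread over the 90 km slope with efficiency ε = 0.31: R = ε·F/W = 0.31 × 330.82 / 90000 m = 1.139e-03 mm/s.
R = 1.139e-03 × 3600 = 4.10 mm/hr.

R ≈ 4.10 mm/hr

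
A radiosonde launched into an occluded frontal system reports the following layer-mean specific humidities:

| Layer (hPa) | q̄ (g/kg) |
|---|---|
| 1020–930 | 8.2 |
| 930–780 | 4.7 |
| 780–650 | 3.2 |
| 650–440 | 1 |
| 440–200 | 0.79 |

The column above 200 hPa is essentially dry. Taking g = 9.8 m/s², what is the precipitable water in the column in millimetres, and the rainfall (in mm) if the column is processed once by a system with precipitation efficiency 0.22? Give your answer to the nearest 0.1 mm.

PW ≈ 23.0 mm; rainfall ≈ 5.1 mm

Precipitable water is the column-integrated vapour mass per unit area: PW = (1/g) Σ q̄ Δp, with q in kg/kg and Δp in Pa (1 kg/m² of water = 1 mm).
Layer 1020–930 hPa: Δp = 90 hPa = 9000 Pa, q̄ = 0.0082 kg/kg → 0.0082 × 9000 / 9.8 = 7.53 mm
Layer 930–780 hPa: Δp = 150 hPa = 15000 Pa, q̄ = 0.0047 kg/kg → 0.0047 × 15000 / 9.8 = 7.19 mm
Layer 780–650 hPa: Δp = 130 hPa = 13000 Pa, q̄ = 0.0032 kg/kg → 0.0032 × 13000 / 9.8 = 4.24 mm
Layer 650–440 hPa: Δp = 210 hPa = 21000 Pa, q̄ = 0.001 kg/kg → 0.001 × 21000 / 9.8 = 2.14 mm
Layer 440–200 hPa: Δp = 240 hPa = 24000 Pa, q̄ = 0.00079 kg/kg → 0.00079 × 24000 / 9.8 = 1.93 mm
PW = 7.53 + 7.19 + 4.24 + 2.14 + 1.93 = 23.03 ≈ 23.0 mm.
Rainfall = ε × PW = 0.22 × 23.0 = 5.1 mm.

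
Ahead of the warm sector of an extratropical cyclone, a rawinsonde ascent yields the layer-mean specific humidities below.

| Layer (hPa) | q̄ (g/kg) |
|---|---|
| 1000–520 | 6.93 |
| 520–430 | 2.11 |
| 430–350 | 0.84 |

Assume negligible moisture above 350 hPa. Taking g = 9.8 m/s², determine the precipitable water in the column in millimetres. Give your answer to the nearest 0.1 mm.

Precipitable water is the column-integrated vapour mass per unit area: PW = (1/g) Σ q̄ Δp, with q in kg/kg and Δp in Pa (1 kg/m² of water = 1 mm).
Layer 1000–520 hPa: Δp = 480 hPa = 48000 Pa, q̄ = 0.00693 kg/kg → 0.00693 × 48000 / 9.8 = 33.94 mm
Layer 520–430 hPa: Δp = 90 hPa = 9000 Pa, q̄ = 0.00211 kg/kg → 0.00211 × 9000 / 9.8 = 1.94 mm
Layer 430–350 hPa: Δp = 80 hPa = 8000 Pa, q̄ = 0.00084 kg/kg → 0.00084 × 8000 / 9.8 = 0.69 mm
PW = 33.94 + 1.94 + 0.69 = 36.57 ≈ 36.6 mm.

PW ≈ 36.6 mm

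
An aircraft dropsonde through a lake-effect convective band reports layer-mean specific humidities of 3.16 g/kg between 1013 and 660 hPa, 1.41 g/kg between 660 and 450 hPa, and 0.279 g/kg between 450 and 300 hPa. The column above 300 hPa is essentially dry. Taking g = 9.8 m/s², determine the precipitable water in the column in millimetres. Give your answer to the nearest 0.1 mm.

Precipitable water is the column-integrated vapour mass per unit area: PW = (1/g) Σ q̄ Δp, with q in kg/kg and Δp in Pa (1 kg/m² of water = 1 mm).
Layer 1013–660 hPa: Δp = 353 hPa = 35300 Pa, q̄ = 0.00316 kg/kg → 0.00316 × 35300 / 9.8 = 11.38 mm
Layer 660–450 hPa: Δp = 210 hPa = 21000 Pa, q̄ = 0.00141 kg/kg → 0.00141 × 21000 / 9.8 = 3.02 mm
Layer 450–300 hPa: Δp = 150 hPa = 15000 Pa, q̄ = 0.000279 kg/kg → 0.000279 × 15000 / 9.8 = 0.43 mm
PW = 11.38 + 3.02 + 0.43 = 14.83 ≈ 14.8 mm.

PW ≈ 14.8 mm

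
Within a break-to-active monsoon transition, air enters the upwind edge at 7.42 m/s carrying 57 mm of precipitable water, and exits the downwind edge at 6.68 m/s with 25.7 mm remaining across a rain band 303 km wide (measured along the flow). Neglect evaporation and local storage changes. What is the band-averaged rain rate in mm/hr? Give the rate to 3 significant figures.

Column moisture flux per unit crosswind length is F = V × PW.
Inflow: F_in = 7.42 × 57 = 422.94 mm·m/s
Outflow: F_out = 6.68 × 25.7 = 171.676 mm·m/s
Steady-state rate R = (F_in − F_out)/L = (422.94 − 171.676) / 303000 m = 8.293e-04 mm/s.
R = 8.293e-04 × 3600 = 2.99 mm/hr.

R ≈ 2.99 mm/hr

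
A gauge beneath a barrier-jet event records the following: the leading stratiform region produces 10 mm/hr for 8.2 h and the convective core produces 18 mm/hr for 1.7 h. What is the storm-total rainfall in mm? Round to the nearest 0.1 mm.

total ≈ 112.6 mm

Total = Σ Rᵢ Δtᵢ = 10 × 8.2 + 18 × 1.7
      = 82 + 30.6 = 112.6 mm.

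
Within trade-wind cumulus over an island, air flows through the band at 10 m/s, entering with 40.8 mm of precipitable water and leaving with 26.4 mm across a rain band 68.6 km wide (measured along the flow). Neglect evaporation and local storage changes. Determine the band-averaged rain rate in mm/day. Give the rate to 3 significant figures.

Column moisture flux per unit crosswind length is F = V × PW.
Inflow: F_in = 10 × 40.8 = 408 mm·m/s
Outflow: F_out = 10 × 26.4 = 264 mm·m/s
Steady-state rate R = (F_in − F_out)/L = (408 − 264) / 68600 m = 2.099e-03 mm/s.
R = 2.099e-03 × 3600 × 24 = 181 mm/day.

R ≈ 181 mm/day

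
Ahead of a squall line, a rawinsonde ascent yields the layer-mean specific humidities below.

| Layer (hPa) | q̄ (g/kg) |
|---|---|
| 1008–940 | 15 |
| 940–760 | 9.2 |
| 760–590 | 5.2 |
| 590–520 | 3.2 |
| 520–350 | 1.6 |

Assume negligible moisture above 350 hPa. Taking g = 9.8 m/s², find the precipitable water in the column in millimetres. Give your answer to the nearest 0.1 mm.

Precipitable water is the column-integrated vapour mass per unit area: PW = (1/g) Σ q̄ Δp, with q in kg/kg and Δp in Pa (1 kg/m² of water = 1 mm).
Layer 1008–940 hPa: Δp = 68 hPa = 6800 Pa, q̄ = 0.015 kg/kg → 0.015 × 6800 / 9.8 = 10.41 mm
Layer 940–760 hPa: Δp = 180 hPa = 18000 Pa, q̄ = 0.0092 kg/kg → 0.0092 × 18000 / 9.8 = 16.90 mm
Layer 760–590 hPa: Δp = 170 hPa = 17000 Pa, q̄ = 0.0052 kg/kg → 0.0052 × 17000 / 9.8 = 9.02 mm
Layer 590–520 hPa: Δp = 70 hPa = 7000 Pa, q̄ = 0.0032 kg/kg → 0.0032 × 7000 / 9.8 = 2.29 mm
Layer 520–350 hPa: Δp = 170 hPa = 17000 Pa, q̄ = 0.0016 kg/kg → 0.0016 × 17000 / 9.8 = 2.78 mm
PW = 10.41 + 16.90 + 9.02 + 2.29 + 2.78 = 41.40 ≈ 41.4 mm.

PW ≈ 41.4 mm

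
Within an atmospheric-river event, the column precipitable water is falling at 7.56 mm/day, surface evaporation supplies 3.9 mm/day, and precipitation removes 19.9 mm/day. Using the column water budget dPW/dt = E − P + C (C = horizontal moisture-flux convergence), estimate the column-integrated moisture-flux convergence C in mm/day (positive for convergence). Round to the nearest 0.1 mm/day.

C ≈ 8.4 mm/day

dPW/dt = -7.56 mm/day.
C = dPW/dt − E + P = (-7.56) − 3.9 + 19.9 = 8.4 mm/day.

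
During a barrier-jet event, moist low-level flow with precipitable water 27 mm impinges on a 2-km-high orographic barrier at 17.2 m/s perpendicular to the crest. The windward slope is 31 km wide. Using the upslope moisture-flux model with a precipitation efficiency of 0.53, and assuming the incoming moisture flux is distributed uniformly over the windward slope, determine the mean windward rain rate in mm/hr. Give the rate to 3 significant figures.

Incoming column moisture flux per unit ridge length: F = V × PW = 17.2 × 27 = 464.4 mm·m/s.
Spread over the 31 km slope with efficiency ε = 0.53: R = ε·F/W = 0.53 × 464.4 / 31000 m = 7.940e-03 mm/s.
R = 7.940e-03 × 3600 = 28.6 mm/hr.

R ≈ 28.6 mm/hr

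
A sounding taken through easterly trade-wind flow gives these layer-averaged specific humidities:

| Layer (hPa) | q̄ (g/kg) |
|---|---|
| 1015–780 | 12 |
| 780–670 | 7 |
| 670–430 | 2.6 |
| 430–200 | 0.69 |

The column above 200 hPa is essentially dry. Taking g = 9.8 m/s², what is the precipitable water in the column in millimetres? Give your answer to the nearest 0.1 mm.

Precipitable water is the column-integrated vapour mass per unit area: PW = (1/g) Σ q̄ Δp, with q in kg/kg and Δp in Pa (1 kg/m² of water = 1 mm).
Layer 1015–780 hPa: Δp = 235 hPa = 23500 Pa, q̄ = 0.012 kg/kg → 0.012 × 23500 / 9.8 = 28.78 mm
Layer 780–670 hPa: Δp = 110 hPa = 11000 Pa, q̄ = 0.007 kg/kg → 0.007 × 11000 / 9.8 = 7.86 mm
Layer 670–430 hPa: Δp = 240 hPa = 24000 Pa, q̄ = 0.0026 kg/kg → 0.0026 × 24000 / 9.8 = 6.37 mm
Layer 430–200 hPa: Δp = 230 hPa = 23000 Pa, q̄ = 0.00069 kg/kg → 0.00069 × 23000 / 9.8 = 1.62 mm
PW = 28.78 + 7.86 + 6.37 + 1.62 = 44.63 ≈ 44.6 mm.

PW ≈ 44.6 mm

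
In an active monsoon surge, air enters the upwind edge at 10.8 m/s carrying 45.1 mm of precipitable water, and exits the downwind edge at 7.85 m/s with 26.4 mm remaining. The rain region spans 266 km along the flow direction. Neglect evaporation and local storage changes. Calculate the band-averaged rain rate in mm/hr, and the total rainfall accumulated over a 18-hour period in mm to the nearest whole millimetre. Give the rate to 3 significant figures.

Column moisture flux per unit crosswind length is F = V × PW.
Inflow: F_in = 10.8 × 45.1 = 487.08 mm·m/s
Outflow: F_out = 7.85 × 26.4 = 207.24 mm·m/s
Steady-state rate R = (F_in − F_out)/L = (487.08 − 207.24) / 266000 m = 1.052e-03 mm/s.
R = 1.052e-03 × 3600 = 3.79 mm/hr.
Over 18 h: total = 3.79 × 18 = 68.22 ≈ 68 mm.

R ≈ 3.79 mm/hr; total ≈ 68 mm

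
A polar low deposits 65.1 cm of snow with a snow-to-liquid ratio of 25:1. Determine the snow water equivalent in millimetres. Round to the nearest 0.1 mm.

SWE = snow depth / ratio = 65.1 cm / 25 = 2.604 cm = 26.0 mm.

SWE ≈ 26.0 mm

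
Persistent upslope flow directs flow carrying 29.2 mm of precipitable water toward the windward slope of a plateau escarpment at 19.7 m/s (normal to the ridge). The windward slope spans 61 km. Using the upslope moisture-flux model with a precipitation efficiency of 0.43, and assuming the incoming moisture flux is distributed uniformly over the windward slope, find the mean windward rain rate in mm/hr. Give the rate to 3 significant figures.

R ≈ 14.6 mm/hr

Incoming column moisture flux per unit ridge length: F = V × PW = 19.7 × 29.2 = 575.24 mm·m/s.
Spread over the 61 km slope with efficiency ε = 0.43: R = ε·F/W = 0.43 × 575.24 / 61000 m = 4.055e-03 mm/s.
R = 4.055e-03 × 3600 = 14.6 mm/hr.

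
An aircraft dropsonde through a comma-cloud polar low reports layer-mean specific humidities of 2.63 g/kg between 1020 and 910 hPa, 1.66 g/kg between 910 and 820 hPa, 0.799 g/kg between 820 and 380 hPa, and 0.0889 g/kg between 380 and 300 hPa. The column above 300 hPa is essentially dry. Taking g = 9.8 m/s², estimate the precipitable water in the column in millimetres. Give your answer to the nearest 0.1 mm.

Precipitable water is the column-integrated vapour mass per unit area: PW = (1/g) Σ q̄ Δp, with q in kg/kg and Δp in Pa (1 kg/m² of water = 1 mm).
Layer 1020–910 hPa: Δp = 110 hPa = 11000 Pa, q̄ = 0.00263 kg/kg → 0.00263 × 11000 / 9.8 = 2.95 mm
Layer 910–820 hPa: Δp = 90 hPa = 9000 Pa, q̄ = 0.00166 kg/kg → 0.00166 × 9000 / 9.8 = 1.52 mm
Layer 820–380 hPa: Δp = 440 hPa = 44000 Pa, q̄ = 0.000799 kg/kg → 0.000799 × 44000 / 9.8 = 3.59 mm
Layer 380–300 hPa: Δp = 80 hPa = 8000 Pa, q̄ = 8.89e-05 kg/kg → 8.89e-05 × 8000 / 9.8 = 0.07 mm
PW = 2.95 + 1.52 + 3.59 + 0.07 = 8.13 ≈ 8.1 mm.

PW ≈ 8.1 mm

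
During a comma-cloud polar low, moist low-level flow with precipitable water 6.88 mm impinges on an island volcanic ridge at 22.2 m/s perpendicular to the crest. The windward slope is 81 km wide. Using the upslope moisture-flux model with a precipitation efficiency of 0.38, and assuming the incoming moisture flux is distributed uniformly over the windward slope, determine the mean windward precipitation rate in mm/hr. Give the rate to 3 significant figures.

R ≈ 2.58 mm/hr

Incoming column moisture flux per unit ridge length: F = V × PW = 22.2 × 6.88 = 152.736 mm·m/s.
Spread over the 81 km slope with efficiency ε = 0.38: R = ε·F/W = 0.38 × 152.736 / 81000 m = 7.165e-04 mm/s.
R = 7.165e-04 × 3600 = 2.58 mm/hr.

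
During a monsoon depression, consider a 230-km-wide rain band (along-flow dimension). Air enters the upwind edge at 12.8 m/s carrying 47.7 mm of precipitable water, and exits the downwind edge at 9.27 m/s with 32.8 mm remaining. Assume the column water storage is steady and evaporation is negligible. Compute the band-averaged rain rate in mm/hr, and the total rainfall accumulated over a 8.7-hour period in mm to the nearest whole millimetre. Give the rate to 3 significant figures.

Column moisture flux per unit crosswind length is F = V × PW.
Inflow: F_in = 12.8 × 47.7 = 610.56 mm·m/s
Outflow: F_out = 9.27 × 32.8 = 304.056 mm·m/s
Steady-state rate R = (F_in − F_out)/L = (610.56 − 304.056) / 230000 m = 1.333e-03 mm/s.
R = 1.333e-03 × 3600 = 4.80 mm/hr.
Over 8.7 h: total = 4.80 × 8.7 = 41.76 ≈ 42 mm.

R ≈ 4.80 mm/hr; total ≈ 42 mm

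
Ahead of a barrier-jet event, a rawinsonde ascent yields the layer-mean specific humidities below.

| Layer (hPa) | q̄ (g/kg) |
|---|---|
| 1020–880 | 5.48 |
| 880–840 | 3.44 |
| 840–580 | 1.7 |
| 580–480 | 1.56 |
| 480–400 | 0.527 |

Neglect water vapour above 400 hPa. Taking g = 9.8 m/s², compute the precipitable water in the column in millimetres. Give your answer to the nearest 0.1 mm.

Precipitable water is the column-integrated vapour mass per unit area: PW = (1/g) Σ q̄ Δp, with q in kg/kg and Δp in Pa (1 kg/m² of water = 1 mm).
Layer 1020–880 hPa: Δp = 140 hPa = 14000 Pa, q̄ = 0.00548 kg/kg → 0.00548 × 14000 / 9.8 = 7.83 mm
Layer 880–840 hPa: Δp = 40 hPa = 4000 Pa, q̄ = 0.00344 kg/kg → 0.00344 × 4000 / 9.8 = 1.40 mm
Layer 840–580 hPa: Δp = 260 hPa = 26000 Pa, q̄ = 0.0017 kg/kg → 0.0017 × 26000 / 9.8 = 4.51 mm
Layer 580–480 hPa: Δp = 100 hPa = 10000 Pa, q̄ = 0.00156 kg/kg → 0.00156 × 10000 / 9.8 = 1.59 mm
Layer 480–400 hPa: Δp = 80 hPa = 8000 Pa, q̄ = 0.000527 kg/kg → 0.000527 × 8000 / 9.8 = 0.43 mm
PW = 7.83 + 1.40 + 4.51 + 1.59 + 0.43 = 15.76 ≈ 15.8 mm.

PW ≈ 15.8 mm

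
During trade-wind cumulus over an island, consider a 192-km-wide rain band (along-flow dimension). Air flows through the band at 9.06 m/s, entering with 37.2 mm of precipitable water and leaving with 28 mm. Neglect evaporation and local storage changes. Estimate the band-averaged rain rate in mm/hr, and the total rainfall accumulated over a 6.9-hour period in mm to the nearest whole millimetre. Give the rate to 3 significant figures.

R ≈ 1.56 mm/hr; total ≈ 11 mm

Column moisture flux per unit crosswind length is F = V × PW.
Inflow: F_in = 9.06 × 37.2 = 337.032 mm·m/s
Outflow: F_out = 9.06 × 28 = 253.68 mm·m/s
Steady-state rate R = (F_in − F_out)/L = (337.032 − 253.68) / 192000 m = 4.341e-04 mm/s.
R = 4.341e-04 × 3600 = 1.56 mm/hr.
Over 6.9 h: total = 1.56 × 6.9 = 10.764 ≈ 11 mm.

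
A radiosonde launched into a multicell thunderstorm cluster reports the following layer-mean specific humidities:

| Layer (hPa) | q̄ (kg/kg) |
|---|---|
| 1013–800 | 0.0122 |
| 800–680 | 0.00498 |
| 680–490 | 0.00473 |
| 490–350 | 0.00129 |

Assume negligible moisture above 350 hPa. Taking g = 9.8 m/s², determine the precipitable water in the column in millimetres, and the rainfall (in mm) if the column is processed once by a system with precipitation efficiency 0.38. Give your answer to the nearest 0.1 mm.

PW ≈ 43.6 mm; rainfall ≈ 16.6 mm

Precipitable water is the column-integrated vapour mass per unit area: PW = (1/g) Σ q̄ Δp, with q in kg/kg and Δp in Pa (1 kg/m² of water = 1 mm).
Layer 1013–800 hPa: Δp = 213 hPa = 21300 Pa, q̄ = 0.0122 kg/kg → 0.0122 × 21300 / 9.8 = 26.52 mm
Layer 800–680 hPa: Δp = 120 hPa = 12000 Pa, q̄ = 0.00498 kg/kg → 0.00498 × 12000 / 9.8 = 6.10 mm
Layer 680–490 hPa: Δp = 190 hPa = 19000 Pa, q̄ = 0.00473 kg/kg → 0.00473 × 19000 / 9.8 = 9.17 mm
Layer 490–350 hPa: Δp = 140 hPa = 14000 Pa, q̄ = 0.00129 kg/kg → 0.00129 × 14000 / 9.8 = 1.84 mm
PW = 26.52 + 6.10 + 9.17 + 1.84 = 43.63 ≈ 43.6 mm.
Rainfall = ε × PW = 0.38 × 43.6 = 16.6 mm.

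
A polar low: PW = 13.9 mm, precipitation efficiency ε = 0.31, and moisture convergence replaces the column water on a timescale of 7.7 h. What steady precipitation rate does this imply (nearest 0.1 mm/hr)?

Each overturning extracts ε × PW = 0.31 × 13.9 = 4.309 mm.
Rate = ε·PW / τ = 4.309 / 7.7 h = 0.6 mm/hr.

R ≈ 0.6 mm/hr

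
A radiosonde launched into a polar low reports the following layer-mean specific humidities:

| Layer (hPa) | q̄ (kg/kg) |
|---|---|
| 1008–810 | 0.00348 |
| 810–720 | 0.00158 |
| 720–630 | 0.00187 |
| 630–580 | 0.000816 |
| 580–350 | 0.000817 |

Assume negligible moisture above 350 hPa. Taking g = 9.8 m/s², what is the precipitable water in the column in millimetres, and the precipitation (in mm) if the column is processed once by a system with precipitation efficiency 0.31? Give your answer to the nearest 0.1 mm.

Precipitable water is the column-integrated vapour mass per unit area: PW = (1/g) Σ q̄ Δp, with q in kg/kg and Δp in Pa (1 kg/m² of water = 1 mm).
Layer 1008–810 hPa: Δp = 198 hPa = 19800 Pa, q̄ = 0.00348 kg/kg → 0.00348 × 19800 / 9.8 = 7.03 mm
Layer 810–720 hPa: Δp = 90 hPa = 9000 Pa, q̄ = 0.00158 kg/kg → 0.00158 × 9000 / 9.8 = 1.45 mm
Layer 720–630 hPa: Δp = 90 hPa = 9000 Pa, q̄ = 0.00187 kg/kg → 0.00187 × 9000 / 9.8 = 1.72 mm
Layer 630–580 hPa: Δp = 50 hPa = 5000 Pa, q̄ = 0.000816 kg/kg → 0.000816 × 5000 / 9.8 = 0.42 mm
Layer 580–350 hPa: Δp = 230 hPa = 23000 Pa, q̄ = 0.000817 kg/kg → 0.000817 × 23000 / 9.8 = 1.92 mm
PW = 7.03 + 1.45 + 1.72 + 0.42 + 1.92 = 12.54 ≈ 12.5 mm.
Precipitation = ε × PW = 0.31 × 12.5 = 3.9 mm.

PW ≈ 12.5 mm; precipitation ≈ 3.9 mm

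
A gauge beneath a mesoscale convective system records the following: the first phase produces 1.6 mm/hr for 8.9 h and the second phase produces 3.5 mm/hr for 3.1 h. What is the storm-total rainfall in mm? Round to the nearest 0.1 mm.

total ≈ 25.1 mm

Total = Σ Rᵢ Δtᵢ = 1.6 × 8.9 + 3.5 × 3.1
      = 14.24 + 10.85 = 25.1 mm.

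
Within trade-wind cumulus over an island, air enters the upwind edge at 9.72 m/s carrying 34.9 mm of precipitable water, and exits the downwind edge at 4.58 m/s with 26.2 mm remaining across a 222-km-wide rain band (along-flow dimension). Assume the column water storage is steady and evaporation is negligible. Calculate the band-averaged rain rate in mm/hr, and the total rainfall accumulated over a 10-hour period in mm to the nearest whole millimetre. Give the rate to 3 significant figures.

Column moisture flux per unit crosswind length is F = V × PW.
Inflow: F_in = 9.72 × 34.9 = 339.228 mm·m/s
Outflow: F_out = 4.58 × 26.2 = 119.996 mm·m/s
Steady-state rate R = (F_in − F_out)/L = (339.228 − 119.996) / 222000 m = 9.875e-04 mm/s.
R = 9.875e-04 × 3600 = 3.56 mm/hr.
Over 10 h: total = 3.56 × 10 = 35.6 ≈ 36 mm.

R ≈ 3.56 mm/hr; total ≈ 36 mm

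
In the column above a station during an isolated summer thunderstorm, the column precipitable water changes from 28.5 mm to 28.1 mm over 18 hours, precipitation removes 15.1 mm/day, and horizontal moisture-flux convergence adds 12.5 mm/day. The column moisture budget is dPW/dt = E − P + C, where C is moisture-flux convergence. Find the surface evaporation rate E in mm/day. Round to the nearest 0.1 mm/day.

dPW/dt = (28.1 − 28.5) mm / (18/24 day) = -0.533 mm/day.
E = dPW/dt + P − C = (-0.533) + 15.1 − (12.5) = 2.1 mm/day.

E ≈ 2.1 mm/day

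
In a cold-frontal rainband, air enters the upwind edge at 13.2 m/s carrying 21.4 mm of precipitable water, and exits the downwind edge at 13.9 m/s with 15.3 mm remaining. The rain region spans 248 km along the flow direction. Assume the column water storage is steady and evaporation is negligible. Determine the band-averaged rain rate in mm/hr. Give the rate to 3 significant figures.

R ≈ 1.01 mm/hr

Column moisture flux per unit crosswind length is F = V × PW.
Inflow: F_in = 13.2 × 21.4 = 282.48 mm·m/s
Outflow: F_out = 13.9 × 15.3 = 212.67 mm·m/s
Steady-state rate R = (F_in − F_out)/L = (282.48 − 212.67) / 248000 m = 2.815e-04 mm/s.
R = 2.815e-04 × 3600 = 1.01 mm/hr.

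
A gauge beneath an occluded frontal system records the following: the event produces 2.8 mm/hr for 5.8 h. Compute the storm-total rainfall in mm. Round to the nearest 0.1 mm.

total ≈ 16.2 mm

Total = Σ Rᵢ Δtᵢ = 2.8 × 5.8
      = 16.24 = 16.2 mm.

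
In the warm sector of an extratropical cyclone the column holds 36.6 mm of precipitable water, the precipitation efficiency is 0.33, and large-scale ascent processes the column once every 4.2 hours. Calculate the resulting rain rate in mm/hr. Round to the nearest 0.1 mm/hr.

Each overturning extracts ε × PW = 0.33 × 36.6 = 12.078 mm.
Rate = ε·PW / τ = 12.078 / 4.2 h = 2.9 mm/hr.

R ≈ 2.9 mm/hr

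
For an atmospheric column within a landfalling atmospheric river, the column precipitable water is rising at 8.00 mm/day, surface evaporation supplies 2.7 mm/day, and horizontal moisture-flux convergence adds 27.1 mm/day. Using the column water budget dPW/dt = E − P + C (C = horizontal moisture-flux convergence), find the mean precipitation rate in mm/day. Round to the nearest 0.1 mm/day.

dPW/dt = +8.00 mm/day.
P = E + C − dPW/dt = 2.7 + (27.1) − (+8.00) = 21.8 mm/day.

P ≈ 21.8 mm/day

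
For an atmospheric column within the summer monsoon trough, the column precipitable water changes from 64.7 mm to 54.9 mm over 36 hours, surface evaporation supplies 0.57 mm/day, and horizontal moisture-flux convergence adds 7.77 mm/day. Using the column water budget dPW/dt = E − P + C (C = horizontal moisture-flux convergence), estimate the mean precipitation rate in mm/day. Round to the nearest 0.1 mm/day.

dPW/dt = (54.9 − 64.7) mm / (36/24 day) = -6.533 mm/day.
P = E + C − dPW/dt = 0.57 + (7.77) − (-6.533) = 14.9 mm/day.

P ≈ 14.9 mm/day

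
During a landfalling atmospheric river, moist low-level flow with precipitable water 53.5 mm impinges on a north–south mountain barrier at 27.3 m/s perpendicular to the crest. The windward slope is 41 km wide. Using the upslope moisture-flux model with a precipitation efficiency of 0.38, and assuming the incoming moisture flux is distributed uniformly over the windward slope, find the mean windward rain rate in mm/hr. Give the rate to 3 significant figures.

R ≈ 48.7 mm/hr

Incoming column moisture flux per unit ridge length: F = V × PW = 27.3 × 53.5 = 1460.55 mm·m/s.
Spread over the 41 km slope with efficiency ε = 0.38: R = ε·F/W = 0.38 × 1460.55 / 41000 m = 1.354e-02 mm/s.
R = 1.354e-02 × 3600 = 48.7 mm/hr.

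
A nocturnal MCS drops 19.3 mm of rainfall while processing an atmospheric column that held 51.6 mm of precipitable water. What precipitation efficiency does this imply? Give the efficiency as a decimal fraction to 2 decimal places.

ε ≈ 0.37

ε = rainfall / PW = 19.3 / 51.6 = 0.37.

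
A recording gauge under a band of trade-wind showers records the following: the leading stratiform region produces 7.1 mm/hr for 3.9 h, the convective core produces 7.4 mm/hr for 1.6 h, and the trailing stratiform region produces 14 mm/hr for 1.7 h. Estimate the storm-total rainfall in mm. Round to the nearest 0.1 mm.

Total = Σ Rᵢ Δtᵢ = 7.1 × 3.9 + 7.4 × 1.6 + 14 × 1.7
      = 27.69 + 11.84 + 23.8 = 63.3 mm.

total ≈ 63.3 mm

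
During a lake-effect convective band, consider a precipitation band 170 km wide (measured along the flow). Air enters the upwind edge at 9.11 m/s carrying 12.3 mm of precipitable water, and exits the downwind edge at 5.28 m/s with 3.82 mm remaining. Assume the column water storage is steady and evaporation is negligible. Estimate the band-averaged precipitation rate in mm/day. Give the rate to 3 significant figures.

R ≈ 46.7 mm/day

Column moisture flux per unit crosswind length is F = V × PW.
Inflow: F_in = 9.11 × 12.3 = 112.053 mm·m/s
Outflow: F_out = 5.28 × 3.82 = 20.1696 mm·m/s
Steady-state rate R = (F_in − F_out)/L = (112.053 − 20.1696) / 170000 m = 5.405e-04 mm/s.
R = 5.405e-04 × 3600 × 24 = 46.7 mm/day.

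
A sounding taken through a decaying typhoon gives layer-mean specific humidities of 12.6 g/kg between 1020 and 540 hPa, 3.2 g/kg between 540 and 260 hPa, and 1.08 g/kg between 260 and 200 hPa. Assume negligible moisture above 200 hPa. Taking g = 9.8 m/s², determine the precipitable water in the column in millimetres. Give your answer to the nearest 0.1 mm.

PW ≈ 71.5 mm

Precipitable water is the column-integrated vapour mass per unit area: PW = (1/g) Σ q̄ Δp, with q in kg/kg and Δp in Pa (1 kg/m² of water = 1 mm).
Layer 1020–540 hPa: Δp = 480 hPa = 48000 Pa, q̄ = 0.0126 kg/kg → 0.0126 × 48000 / 9.8 = 61.71 mm
Layer 540–260 hPa: Δp = 280 hPa = 28000 Pa, q̄ = 0.0032 kg/kg → 0.0032 × 28000 / 9.8 = 9.14 mm
Layer 260–200 hPa: Δp = 60 hPa = 6000 Pa, q̄ = 0.00108 kg/kg → 0.00108 × 6000 / 9.8 = 0.66 mm
PW = 61.71 + 9.14 + 0.66 = 71.51 ≈ 71.5 mm.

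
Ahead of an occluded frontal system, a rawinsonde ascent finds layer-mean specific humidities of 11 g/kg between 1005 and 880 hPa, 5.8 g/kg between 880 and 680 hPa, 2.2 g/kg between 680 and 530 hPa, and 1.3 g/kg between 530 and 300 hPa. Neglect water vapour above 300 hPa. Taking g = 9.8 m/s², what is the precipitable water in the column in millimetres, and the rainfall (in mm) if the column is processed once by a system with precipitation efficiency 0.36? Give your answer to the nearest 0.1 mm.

PW ≈ 32.3 mm; rainfall ≈ 11.6 mm

Precipitable water is the column-integrated vapour mass per unit area: PW = (1/g) Σ q̄ Δp, with q in kg/kg and Δp in Pa (1 kg/m² of water = 1 mm).
Layer 1005–880 hPa: Δp = 125 hPa = 12500 Pa, q̄ = 0.011 kg/kg → 0.011 × 12500 / 9.8 = 14.03 mm
Layer 880–680 hPa: Δp = 200 hPa = 20000 Pa, q̄ = 0.0058 kg/kg → 0.0058 × 20000 / 9.8 = 11.84 mm
Layer 680–530 hPa: Δp = 150 hPa = 15000 Pa, q̄ = 0.0022 kg/kg → 0.0022 × 15000 / 9.8 = 3.37 mm
Layer 530–300 hPa: Δp = 230 hPa = 23000 Pa, q̄ = 0.0013 kg/kg → 0.0013 × 23000 / 9.8 = 3.05 mm
PW = 14.03 + 11.84 + 3.37 + 3.05 = 32.29 ≈ 32.3 mm.
Rainfall = ε × PW = 0.36 × 32.3 = 11.6 mm.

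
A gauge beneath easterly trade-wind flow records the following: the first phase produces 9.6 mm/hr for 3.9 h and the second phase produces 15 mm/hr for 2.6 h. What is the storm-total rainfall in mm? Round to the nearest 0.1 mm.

total ≈ 76.4 mm

Total = Σ Rᵢ Δtᵢ = 9.6 × 3.9 + 15 × 2.6
      = 37.44 + 39 = 76.4 mm.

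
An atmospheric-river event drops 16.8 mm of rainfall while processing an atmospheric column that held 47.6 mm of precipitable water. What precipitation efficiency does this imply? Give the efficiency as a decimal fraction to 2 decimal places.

ε ≈ 0.35

ε = rainfall / PW = 16.8 / 47.6 = 0.35.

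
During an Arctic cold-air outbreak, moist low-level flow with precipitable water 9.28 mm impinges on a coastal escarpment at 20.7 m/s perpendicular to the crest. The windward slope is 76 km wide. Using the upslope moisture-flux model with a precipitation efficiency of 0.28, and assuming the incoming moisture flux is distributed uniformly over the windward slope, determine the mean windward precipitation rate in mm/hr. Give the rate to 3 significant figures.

R ≈ 2.55 mm/hr

Incoming column moisture flux per unit ridge length: F = V × PW = 20.7 × 9.28 = 192.096 mm·m/s.
Spread over the 76 km slope with efficiency ε = 0.28: R = ε·F/W = 0.28 × 192.096 / 76000 m = 7.077e-04 mm/s.
R = 7.077e-04 × 3600 = 2.55 mm/hr.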